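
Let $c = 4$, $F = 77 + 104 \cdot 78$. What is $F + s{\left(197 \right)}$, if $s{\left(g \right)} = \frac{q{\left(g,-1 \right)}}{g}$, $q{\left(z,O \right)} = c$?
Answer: $\frac{1613237}{197} \approx 8189.0$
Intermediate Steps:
$F = 8189$ ($F = 77 + 8112 = 8189$)
$q{\left(z,O \right)} = 4$
$s{\left(g \right)} = \frac{4}{g}$
$F + s{\left(197 \right)} = 8189 + \frac{4}{197} = \frac{1613237}{197}$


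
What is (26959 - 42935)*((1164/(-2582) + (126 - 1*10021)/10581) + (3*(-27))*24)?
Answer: 424547991121336/13660071 ≈ 3.1079e+7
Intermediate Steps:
(26959 - 42935)*((1164/(-2582) + (126 - 1*10021)/10581) + (3*(-27))*24) = -15976*((1164*(-1/2582) + (126 - 10021)*(1/10581)) - 81*24) = -15976*((-582/1291 - 9895*1/10581) - 1944) = -15976*((-582/1291 - 9895/10581) - 1944) = -15976*(-18932587/13660071 - 1944) = -15976*(-26574110611/13660071) = 424547991121336/13660071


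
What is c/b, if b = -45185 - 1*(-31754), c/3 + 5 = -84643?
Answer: 84648/4477 ≈ 18.907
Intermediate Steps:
c = -253944 (c = -15 + 3*(-84643) = -15 - 253929 = -253944)
b = -13431 (b = -45185 + 31754 = -13431)
c/b = -253944/(-13431) = -253944*(-1/13431) = 84648/4477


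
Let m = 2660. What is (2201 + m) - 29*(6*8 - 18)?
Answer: 3991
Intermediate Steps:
(2201 + m) - 29*(6*8 - 18) = (2201 + 2660) - 29*(6*8 - 18) = 4861 - 29*(48 - 18) = 4861 - 29*30 = 4861 - 870 = 3991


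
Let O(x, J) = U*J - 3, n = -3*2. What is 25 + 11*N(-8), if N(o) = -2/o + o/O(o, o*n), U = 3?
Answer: 15299/564 ≈ 27.126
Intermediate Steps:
n = -6
O(x, J) = -3 + 3*J (O(x, J) = 3*J - 3 = -3 + 3*J)
N(o) = -2/o + o/(-3 - 18*o) (N(o) = -2/o + o/(-3 + 3*(o*(-6))) = -2/o + o/(-3 + 3*(-6*o)) = -2/o + o/(-3 - 18*o))
25 + 11*N(-8) = 25 + 11*((⅓)*(6 + (-8)² + 36*(-8))/(-8*(-1 - 6*(-8)))) = 25 + 11*((⅓)*(-⅛)*(6 + 64 - 288)/(-1 + 48)) = 25 + 11*((⅓)*(-⅛)*(-218)/47) = 25 + 11*((⅓)*(-⅛)*(1/47)*(-218)) = 25 + 11*(109/564) = 25 + 1199/564 = 15299/564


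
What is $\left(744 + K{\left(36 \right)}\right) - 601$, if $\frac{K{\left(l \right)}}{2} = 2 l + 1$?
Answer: $289$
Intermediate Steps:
$K{\left(l \right)} = 2 + 4 l$ ($K{\left(l \right)} = 2 \left(2 l + 1\right) = 2 \left(1 + 2 l\right) = 2 + 4 l$)
$\left(744 + K{\left(36 \right)}\right) - 601 = \left(744 + \left(2 + 4 \cdot 36\right)\right) - 601 = \left(744 + \left(2 + 144\right)\right) - 601 = \left(744 + 146\right) - 601 = 890 - 601 = 289$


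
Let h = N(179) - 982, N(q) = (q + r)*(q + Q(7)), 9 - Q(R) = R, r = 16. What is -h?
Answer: -34313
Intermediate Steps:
Q(R) = 9 - R
N(q) = (2 + q)*(16 + q) (N(q) = (q + 16)*(q + (9 - 1*7)) = (16 + q)*(q + (9 - 7)) = (16 + q)*(q + 2) = (16 + q)*(2 + q) = (2 + q)*(16 + q))
h = 34313 (h = (32 + 179² + 18*179) - 982 = (32 + 32041 + 3222) - 982 = 35295 - 982 = 34313)
-h = -1*34313 = -34313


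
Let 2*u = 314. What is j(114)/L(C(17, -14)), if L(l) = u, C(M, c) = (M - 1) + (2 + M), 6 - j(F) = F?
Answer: -108/157 ≈ -0.68790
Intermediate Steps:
j(F) = 6 - F
C(M, c) = 1 + 2*M (C(M, c) = (-1 + M) + (2 + M) = 1 + 2*M)
u = 157 (u = (½)*314 = 157)
L(l) = 157
j(114)/L(C(17, -14)) = (6 - 1*114)/157 = (6 - 114)*(1/157) = -108*1/157 = -108/157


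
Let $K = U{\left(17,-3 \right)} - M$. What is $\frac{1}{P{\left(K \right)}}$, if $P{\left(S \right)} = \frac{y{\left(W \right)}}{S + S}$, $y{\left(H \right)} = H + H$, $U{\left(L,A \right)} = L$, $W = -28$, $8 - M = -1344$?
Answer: $\frac{1335}{28} \approx 47.679$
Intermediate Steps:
$M = 1352$ ($M = 8 - -1344 = 8 + 1344 = 1352$)
$y{\left(H \right)} = 2 H$
$K = -1335$ ($K = 17 - 1352 = -1335$)
$P{\left(S \right)} = - \frac{28}{S}$ ($P{\left(S \right)} = \frac{2 \left(-28\right)}{S + S} = - \frac{56}{2 S} = - 56 \frac{1}{2 S} = - \frac{28}{S}$)
$\frac{1}{P{\left(K \right)}} = \frac{1}{\left(-28\right) \frac{1}{-1335}} = \frac{1}{\left(-28\right) \left(- \frac{1}{1335}\right)} = \frac{1}{\frac{28}{1335}} = \frac{1335}{28}$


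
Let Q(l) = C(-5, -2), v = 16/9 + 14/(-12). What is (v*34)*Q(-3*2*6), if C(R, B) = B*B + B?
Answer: 374/9 ≈ 41.556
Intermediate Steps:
C(R, B) = B + B**2 (C(R, B) = B**2 + B = B + B**2)
v = 11/18 (v = 16*(1/9) + 14*(-1/12) = 16/9 - 7/6 = 11/18 ≈ 0.61111)
Q(l) = 2 (Q(l) = -2*(1 - 2) = -2*(-1) = 2)
(v*34)*Q(-3*2*6) = ((11/18)*34)*2 = (187/9)*2 = 374/9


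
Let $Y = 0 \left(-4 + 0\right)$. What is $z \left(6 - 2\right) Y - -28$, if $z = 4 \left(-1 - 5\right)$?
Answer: $28$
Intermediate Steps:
$z = -24$ ($z = 4 \left(-6\right) = -24$)
$Y = 0$ ($Y = 0 \left(-4\right) = 0$)
$z \left(6 - 2\right) Y - -28 = - 24 \left(6 - 2\right) 0 - -28 = \left(-24\right) 4 \cdot 0 + \left(-36 + 64\right) = \left(-96\right) 0 + 28 = 0 + 28 = 28$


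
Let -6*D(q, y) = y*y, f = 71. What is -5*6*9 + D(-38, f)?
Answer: -6661/6 ≈ -1110.2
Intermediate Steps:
D(q, y) = -y²/6 (D(q, y) = -y*y/6 = -y²/6)
-5*6*9 + D(-38, f) = -5*6*9 - ⅙*71² = -30*9 - ⅙*5041 = -270 - 5041/6 = -6661/6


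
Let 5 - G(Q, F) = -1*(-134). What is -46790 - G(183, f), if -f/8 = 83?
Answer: -46661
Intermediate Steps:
f = -664 (f = -8*83 = -664)
G(Q, F) = -129 (G(Q, F) = 5 - (-1)*(-134) = 5 - 1*134 = 5 - 134 = -129)
-46790 - G(183, f) = -46790 - 1*(-129) = -46790 + 129 = -46661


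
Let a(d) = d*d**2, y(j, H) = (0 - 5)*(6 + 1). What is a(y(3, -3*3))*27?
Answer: -1157625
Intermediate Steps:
y(j, H) = -35 (y(j, H) = -5*7 = -35)
a(d) = d**3
a(y(3, -3*3))*27 = (-35)**3*27 = -42875*27 = -1157625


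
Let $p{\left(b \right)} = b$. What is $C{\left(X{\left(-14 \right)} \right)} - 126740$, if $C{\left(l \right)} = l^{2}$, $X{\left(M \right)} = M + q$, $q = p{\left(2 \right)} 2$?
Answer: $-126640$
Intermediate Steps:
$q = 4$ ($q = 2 \cdot 2 = 4$)
$X{\left(M \right)} = 4 + M$ ($X{\left(M \right)} = M + 4 = 4 + M$)
$C{\left(X{\left(-14 \right)} \right)} - 126740 = \left(4 - 14\right)^{2} - 126740 = \left(-10\right)^{2} - 126740 = 100 - 126740 = -126640$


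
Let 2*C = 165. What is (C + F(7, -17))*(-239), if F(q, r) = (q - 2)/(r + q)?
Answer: -19598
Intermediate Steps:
C = 165/2 (C = (½)*165 = 165/2 ≈ 82.500)
F(q, r) = (-2 + q)/(q + r)
(C + F(7, -17))*(-239) = (165/2 + (-2 + 7)/(7 - 17))*(-239) = (165/2 + 5/(-10))*(-239) = (165/2 - ⅒*5)*(-239) = (165/2 - ½)*(-239) = 82*(-239) = -19598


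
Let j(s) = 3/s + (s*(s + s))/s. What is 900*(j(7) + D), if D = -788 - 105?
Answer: -5535000/7 ≈ -7.9071e+5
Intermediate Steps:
j(s) = 2*s + 3/s (j(s) = 3/s + (s*(2*s))/s = 3/s + (2*s²)/s = 3/s + 2*s = 2*s + 3/s)
D = -893
900*(j(7) + D) = 900*((2*7 + 3/7) - 893) = 900*((14 + 3*(⅐)) - 893) = 900*((14 + 3/7) - 893) = 900*(101/7 - 893) = 900*(-6150/7) = -5535000/7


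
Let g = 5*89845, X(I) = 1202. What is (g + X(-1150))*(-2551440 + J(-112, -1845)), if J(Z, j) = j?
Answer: -1150068502695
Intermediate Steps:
g = 449225
(g + X(-1150))*(-2551440 + J(-112, -1845)) = (449225 + 1202)*(-2551440 - 1845) = 450427*(-2553285) = -1150068502695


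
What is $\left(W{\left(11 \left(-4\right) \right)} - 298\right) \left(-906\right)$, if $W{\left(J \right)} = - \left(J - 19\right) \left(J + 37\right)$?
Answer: $669534$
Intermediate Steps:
$W{\left(J \right)} = - \left(-19 + J\right) \left(37 + J\right)$
$\left(W{\left(11 \left(-4\right) \right)} - 298\right) \left(-906\right) = \left(\left(703 - \left(11 \left(-4\right)\right)^{2} - 18 \cdot 11 \left(-4\right)\right) - 298\right) \left(-906\right) = \left(\left(703 - \left(-44\right)^{2} - -792\right) - 298\right) \left(-906\right) = \left(\left(703 - 1936 + 792\right) - 298\right) \left(-906\right) = \left(-441 - 298\right) \left(-906\right) = \left(-739\right) \left(-906\right) = 669534$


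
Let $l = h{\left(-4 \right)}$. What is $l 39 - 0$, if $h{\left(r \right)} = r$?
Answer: $-156$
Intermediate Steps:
$l = -4$
$l 39 - 0 = \left(-4\right) 39 - 0 = -156 + 0 = -156$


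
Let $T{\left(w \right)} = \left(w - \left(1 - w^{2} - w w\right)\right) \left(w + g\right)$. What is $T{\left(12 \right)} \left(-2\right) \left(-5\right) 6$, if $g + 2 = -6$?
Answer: $71760$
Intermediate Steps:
$g = -8$ ($g = -2 - 6 = -8$)
$T{\left(w \right)} = \left(-8 + w\right) \left(-1 + w + 2 w^{2}\right)$ ($T{\left(w \right)} = \left(w - \left(1 - w^{2} - w w\right)\right) \left(w - 8\right) = \left(w + \left(\left(w^{2} + w^{2}\right) + \left(-1 + 0\right)\right)\right) \left(-8 + w\right) = \left(w + \left(2 w^{2} - 1\right)\right) \left(-8 + w\right) = \left(w + \left(-1 + 2 w^{2}\right)\right) \left(-8 + w\right) = \left(-1 + w + 2 w^{2}\right) \left(-8 + w\right) = \left(-8 + w\right) \left(-1 + w + 2 w^{2}\right)$)
$T{\left(12 \right)} \left(-2\right) \left(-5\right) 6 = \left(8 - 15 \cdot 12^{2} - 108 + 2 \cdot 12^{3}\right) \left(-2\right) \left(-5\right) 6 = \left(8 - 2160 - 108 + 2 \cdot 1728\right) 10 \cdot 6 = \left(8 - 2160 - 108 + 3456\right) 60 = 1196 \cdot 60 = 71760$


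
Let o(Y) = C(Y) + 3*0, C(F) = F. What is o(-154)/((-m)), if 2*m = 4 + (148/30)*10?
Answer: 231/40 ≈ 5.7750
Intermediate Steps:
o(Y) = Y (o(Y) = Y + 3*0 = Y + 0 = Y)
m = 80/3 (m = (4 + (148/30)*10)/2 = (4 + (148*(1/30))*10)/2 = (4 + (74/15)*10)/2 = (4 + 148/3)/2 = (½)*(160/3) = 80/3 ≈ 26.667)
o(-154)/((-m)) = -154/((-1*80/3)) = -154/(-80/3) = -154*(-3/80) = 231/40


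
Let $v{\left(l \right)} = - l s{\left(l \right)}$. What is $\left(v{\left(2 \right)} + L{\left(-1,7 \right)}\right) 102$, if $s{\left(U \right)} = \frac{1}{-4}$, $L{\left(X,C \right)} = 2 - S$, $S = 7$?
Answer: $-459$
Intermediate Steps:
$L{\left(X,C \right)} = -5$ ($L{\left(X,C \right)} = 2 - 7 = -5$)
$s{\left(U \right)} = - \frac{1}{4}$
$v{\left(l \right)} = \frac{l}{4}$ ($v{\left(l \right)} = - l \left(- \frac{1}{4}\right) = \frac{l}{4}$)
$\left(v{\left(2 \right)} + L{\left(-1,7 \right)}\right) 102 = \left(\frac{1}{4} \cdot 2 - 5\right) 102 = \left(\frac{1}{2} - 5\right) 102 = \left(- \frac{9}{2}\right) 102 = -459$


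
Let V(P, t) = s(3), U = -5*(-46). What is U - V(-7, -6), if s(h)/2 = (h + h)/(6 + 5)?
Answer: 2518/11 ≈ 228.91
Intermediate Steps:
s(h) = 4*h/11 (s(h) = 2*((h + h)/(6 + 5)) = 2*((2*h)/11) = 2*((2*h)*(1/11)) = 2*(2*h/11) = 4*h/11)
U = 230
V(P, t) = 12/11 (V(P, t) = (4/11)*3 = 12/11)
U - V(-7, -6) = 230 - 1*12/11 = 230 - 12/11 = 2518/11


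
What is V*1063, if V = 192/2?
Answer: 102048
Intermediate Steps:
V = 96 (V = 192*(½) = 96)
V*1063 = 96*1063 = 102048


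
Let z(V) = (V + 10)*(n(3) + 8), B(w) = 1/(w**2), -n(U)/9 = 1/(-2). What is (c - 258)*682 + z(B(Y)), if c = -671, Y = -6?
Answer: -45608591/72 ≈ -6.3345e+5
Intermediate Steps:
n(U) = 9/2 (n(U) = -9/(-2) = -9*(-1/2) = 9/2)
B(w) = w**(-2)
z(V) = 125 + 25*V/2 (z(V) = (V + 10)*(9/2 + 8) = (10 + V)*(25/2) = 125 + 25*V/2)
(c - 258)*682 + z(B(Y)) = (-671 - 258)*682 + (125 + (25/2)/(-6)**2) = -929*682 + (125 + (25/2)*(1/36)) = -633578 + (125 + 25/72) = -633578 + 9025/72 = -45608591/72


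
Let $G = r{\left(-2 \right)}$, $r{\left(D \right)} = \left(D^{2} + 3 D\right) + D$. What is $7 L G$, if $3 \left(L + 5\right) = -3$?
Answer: $168$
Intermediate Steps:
$r{\left(D \right)} = D^{2} + 4 D$
$L = -6$ ($L = -5 + \frac{1}{3} \left(-3\right) = -5 - 1 = -6$)
$G = -4$ ($G = - 2 \left(4 - 2\right) = \left(-2\right) 2 = -4$)
$7 L G = 7 \left(-6\right) \left(-4\right) = \left(-42\right) \left(-4\right) = 168$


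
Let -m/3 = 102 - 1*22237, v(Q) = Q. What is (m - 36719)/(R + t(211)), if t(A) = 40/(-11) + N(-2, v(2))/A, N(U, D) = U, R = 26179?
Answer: 68901206/60752997 ≈ 1.1341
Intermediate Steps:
m = 66405 (m = -3*(102 - 1*22237) = -3*(102 - 22237) = -3*(-22135) = 66405)
t(A) = -40/11 - 2/A (t(A) = 40/(-11) - 2/A = 40*(-1/11) - 2/A = -40/11 - 2/A)
(m - 36719)/(R + t(211)) = (66405 - 36719)/(26179 + (-40/11 - 2/211)) = 29686/(26179 + (-40/11 - 2*1/211)) = 29686/(26179 + (-40/11 - 2/211)) = 29686/(26179 - 8462/2321) = 29686/(60752997/2321) = 29686*(2321/60752997) = 68901206/60752997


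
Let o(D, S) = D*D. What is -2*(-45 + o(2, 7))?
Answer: 82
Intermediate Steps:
o(D, S) = D**2
-2*(-45 + o(2, 7)) = -2*(-45 + 2**2) = -2*(-45 + 4) = -2*(-41) = 82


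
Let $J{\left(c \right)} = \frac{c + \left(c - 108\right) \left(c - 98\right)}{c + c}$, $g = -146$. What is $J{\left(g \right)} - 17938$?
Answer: $- \frac{2649863}{146} \approx -18150.0$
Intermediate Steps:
$J{\left(c \right)} = \frac{c + \left(-108 + c\right) \left(-98 + c\right)}{2 c}$
$J{\left(g \right)} - 17938 = \frac{10584 - 146 \left(-205 - 146\right)}{2 \left(-146\right)} - 17938 = \frac{1}{2} \left(- \frac{1}{146}\right) \left(10584 - -51246\right) - 17938 = \frac{1}{2} \left(- \frac{1}{146}\right) \left(10584 + 51246\right) - 17938 = \frac{1}{2} \left(- \frac{1}{146}\right) 61830 - 17938 = - \frac{30915}{146} - 17938 = - \frac{2649863}{146}$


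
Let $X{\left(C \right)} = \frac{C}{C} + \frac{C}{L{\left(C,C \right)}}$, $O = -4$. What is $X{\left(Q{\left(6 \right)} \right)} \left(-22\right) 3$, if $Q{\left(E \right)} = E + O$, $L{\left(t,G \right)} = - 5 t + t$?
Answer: $- \frac{99}{2} \approx -49.5$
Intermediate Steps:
$L{\left(t,G \right)} = - 4 t$
$Q{\left(E \right)} = -4 + E$ ($Q{\left(E \right)} = E - 4 = -4 + E$)
$X{\left(C \right)} = \frac{3}{4}$ ($X{\left(C \right)} = \frac{C}{C} + \frac{C}{\left(-4\right) C} = 1 + C \left(- \frac{1}{4 C}\right) = 1 - \frac{1}{4} = \frac{3}{4}$)
$X{\left(Q{\left(6 \right)} \right)} \left(-22\right) 3 = \frac{3}{4} \left(-22\right) 3 = \left(- \frac{33}{2}\right) 3 = - \frac{99}{2}$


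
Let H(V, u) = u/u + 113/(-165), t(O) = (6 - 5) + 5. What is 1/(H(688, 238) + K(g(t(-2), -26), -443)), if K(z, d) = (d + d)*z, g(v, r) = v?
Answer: -165/877088 ≈ -0.00018812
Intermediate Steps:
t(O) = 6 (t(O) = 1 + 5 = 6)
H(V, u) = 52/165 (H(V, u) = 1 + 113*(-1/165) = 1 - 113/165 = 52/165)
K(z, d) = 2*d*z (K(z, d) = (2*d)*z = 2*d*z)
1/(H(688, 238) + K(g(t(-2), -26), -443)) = 1/(52/165 + 2*(-443)*6) = 1/(52/165 - 5316) = 1/(-877088/165) = -165/877088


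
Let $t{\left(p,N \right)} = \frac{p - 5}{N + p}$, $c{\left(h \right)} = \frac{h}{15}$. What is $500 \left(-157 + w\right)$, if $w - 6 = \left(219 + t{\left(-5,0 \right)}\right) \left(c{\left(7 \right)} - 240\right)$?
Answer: $- \frac{79631800}{3} \approx -2.6544 \cdot 10^{7}$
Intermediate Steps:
$c{\left(h \right)} = \frac{h}{15}$ ($c{\left(h \right)} = h \frac{1}{15} = \frac{h}{15}$)
$t{\left(p,N \right)} = \frac{-5 + p}{N + p}$
$w = - \frac{793963}{15}$ ($w = 6 + \left(219 + \frac{-5 - 5}{0 - 5}\right) \left(\frac{1}{15} \cdot 7 - 240\right) = 6 + \left(219 + \frac{1}{-5} \left(-10\right)\right) \left(\frac{7}{15} - 240\right) = 6 + \left(219 - -2\right) \left(- \frac{3593}{15}\right) = 6 + \left(219 + 2\right) \left(- \frac{3593}{15}\right) = 6 + 221 \left(- \frac{3593}{15}\right) = 6 - \frac{794053}{15} = - \frac{793963}{15} \approx -52931.0$)
$500 \left(-157 + w\right) = 500 \left(-157 - \frac{793963}{15}\right) = 500 \left(- \frac{796318}{15}\right) = - \frac{79631800}{3}$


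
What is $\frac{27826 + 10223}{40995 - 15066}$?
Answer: $\frac{12683}{8643} \approx 1.4674$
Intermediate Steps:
$\frac{27826 + 10223}{40995 - 15066} = \frac{38049}{40995 - 15066} = \frac{38049}{25929} = 38049 \cdot \frac{1}{25929} = \frac{12683}{8643}$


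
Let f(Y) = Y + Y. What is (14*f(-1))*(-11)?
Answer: 308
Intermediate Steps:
f(Y) = 2*Y
(14*f(-1))*(-11) = (14*(2*(-1)))*(-11) = (14*(-2))*(-11) = -28*(-11) = 308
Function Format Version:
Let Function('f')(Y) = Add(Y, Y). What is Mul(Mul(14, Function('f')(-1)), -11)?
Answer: 308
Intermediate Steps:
Function('f')(Y) = Mul(2, Y)
Mul(Mul(14, Function('f')(-1)), -11) = Mul(Mul(14, Mul(2, -1)), -11) = Mul(Mul(14, -2), -11) = Mul(-28, -11) = 308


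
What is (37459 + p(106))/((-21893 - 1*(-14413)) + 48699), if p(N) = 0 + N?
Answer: 37565/41219 ≈ 0.91135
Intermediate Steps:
p(N) = N
(37459 + p(106))/((-21893 - 1*(-14413)) + 48699) = (37459 + 106)/((-21893 - 1*(-14413)) + 48699) = 37565/((-21893 + 14413) + 48699) = 37565/(-7480 + 48699) = 37565/41219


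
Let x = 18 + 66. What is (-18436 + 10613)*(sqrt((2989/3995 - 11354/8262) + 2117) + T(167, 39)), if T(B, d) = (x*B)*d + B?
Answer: -4281207157 - 7823*sqrt(24623710762845)/107865 ≈ -4.2816e+9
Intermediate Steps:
x = 84
T(B, d) = B + 84*B*d (T(B, d) = (84*B)*d + B = 84*B*d + B = B + 84*B*d)
(-18436 + 10613)*(sqrt((2989/3995 - 11354/8262) + 2117) + T(167, 39)) = (-18436 + 10613)*(sqrt((2989/3995 - 11354/8262) + 2117) + 167*(1 + 84*39)) = -7823*(sqrt((2989*(1/3995) - 11354*1/8262) + 2117) + 167*(1 + 3276)) = -7823*(sqrt((2989/3995 - 5677/4131) + 2117) + 167*3277) = -7823*(sqrt(-607768/970785 + 2117) + 547259) = -7823*(sqrt(2054544077/970785) + 547259) = -7823*(sqrt(24623710762845)/107865 + 547259) = -7823*(547259 + sqrt(24623710762845)/107865) = -4281207157 - 7823*sqrt(24623710762845)/107865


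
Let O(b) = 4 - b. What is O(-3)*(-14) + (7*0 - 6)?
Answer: -104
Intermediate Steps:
O(-3)*(-14) + (7*0 - 6) = (4 - 1*(-3))*(-14) + (7*0 - 6) = (4 + 3)*(-14) + (0 - 6) = 7*(-14) - 6 = -98 - 6 = -104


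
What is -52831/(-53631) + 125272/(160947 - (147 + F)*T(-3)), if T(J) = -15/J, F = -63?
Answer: 5066421523/2869741179 ≈ 1.7655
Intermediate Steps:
-52831/(-53631) + 125272/(160947 - (147 + F)*T(-3)) = -52831/(-53631) + 125272/(160947 - (147 - 63)*(-15/(-3))) = -52831*(-1/53631) + 125272/(160947 - 84*(-15*(-⅓))) = 52831/53631 + 125272/(160947 - 84*5) = 52831/53631 + 125272/(160947 - 1*420) = 52831/53631 + 125272/(160947 - 420) = 52831/53631 + 125272/160527 = 5066421523/2869741179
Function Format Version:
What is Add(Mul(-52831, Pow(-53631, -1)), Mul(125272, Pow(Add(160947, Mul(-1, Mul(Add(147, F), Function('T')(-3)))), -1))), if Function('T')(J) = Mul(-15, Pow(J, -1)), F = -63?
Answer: Rational(5066421523, 2869741179) ≈ 1.7655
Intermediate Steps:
Add(Mul(-52831, Pow(-53631, -1)), Mul(125272, Pow(Add(160947, Mul(-1, Mul(Add(147, F), Function('T')(-3)))), -1))) = Add(Mul(-52831, Pow(-53631, -1)), Mul(125272, Pow(Add(160947, Mul(-1, Mul(Add(147, -63), Mul(-15, Pow(-3, -1))))), -1))) = Add(Mul(-52831, Rational(-1, 53631)), Mul(125272, Pow(Add(160947, Mul(-1, Mul(84, Mul(-15, Rational(-1, 3))))), -1))) = Add(Rational(52831, 53631), Mul(125272, Pow(Add(160947, Mul(-1, Mul(84, 5))), -1))) = Add(Rational(52831, 53631), Mul(125272, Pow(Add(160947, Mul(-1, 420)), -1))) = Add(Rational(52831, 53631), Mul(125272, Pow(Add(160947, -420), -1))) = Add(Rational(52831, 53631), Mul(125272, Pow(160527, -1))) = Add(Rational(52831, 53631), Mul(125272, Rational(1, 160527))) = Add(Rational(52831, 53631), Rational(125272, 160527)) = Rational(5066421523, 2869741179)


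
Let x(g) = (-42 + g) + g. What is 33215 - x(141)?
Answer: 32975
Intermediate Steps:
x(g) = -42 + 2*g
33215 - x(141) = 33215 - (-42 + 2*141) = 33215 - (-42 + 282) = 33215 - 1*240 = 33215 - 240 = 32975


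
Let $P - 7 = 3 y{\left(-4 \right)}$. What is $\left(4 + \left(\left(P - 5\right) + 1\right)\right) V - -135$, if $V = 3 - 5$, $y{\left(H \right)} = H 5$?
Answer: $241$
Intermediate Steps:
$y{\left(H \right)} = 5 H$
$V = -2$ ($V = 3 - 5 = -2$)
$P = -53$ ($P = 7 + 3 \cdot 5 \left(-4\right) = 7 + 3 \left(-20\right) = 7 - 60 = -53$)
$\left(4 + \left(\left(P - 5\right) + 1\right)\right) V - -135 = \left(4 + \left(\left(-53 - 5\right) + 1\right)\right) \left(-2\right) - -135 = \left(4 + \left(-58 + 1\right)\right) \left(-2\right) + 135 = \left(4 - 57\right) \left(-2\right) + 135 = \left(-53\right) \left(-2\right) + 135 = 106 + 135 = 241$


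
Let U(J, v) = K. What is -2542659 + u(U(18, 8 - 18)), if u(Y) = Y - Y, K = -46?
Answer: -2542659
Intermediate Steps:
U(J, v) = -46
u(Y) = 0
-2542659 + u(U(18, 8 - 18)) = -2542659 + 0 = -2542659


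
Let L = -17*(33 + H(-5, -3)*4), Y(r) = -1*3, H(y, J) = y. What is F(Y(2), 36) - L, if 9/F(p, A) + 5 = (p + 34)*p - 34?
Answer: 9721/44 ≈ 220.93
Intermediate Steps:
Y(r) = -3
F(p, A) = 9/(-39 + p*(34 + p)) (F(p, A) = 9/(-5 + ((p + 34)*p - 34)) = 9/(-5 + ((34 + p)*p - 34)) = 9/(-5 + (p*(34 + p) - 34)) = 9/(-5 + (-34 + p*(34 + p))) = 9/(-39 + p*(34 + p)))
L = -221 (L = -17*(33 - 5*4) = -17*(33 - 20) = -17*13 = -221)
F(Y(2), 36) - L = 9/(-39 + (-3)² + 34*(-3)) - 1*(-221) = 9/(-39 + 9 - 102) + 221 = 9/(-132) + 221 = 9*(-1/132) + 221 = -3/44 + 221 = 9721/44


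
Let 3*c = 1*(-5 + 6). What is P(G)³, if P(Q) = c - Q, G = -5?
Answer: 4096/27 ≈ 151.70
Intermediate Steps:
c = ⅓ (c = (1*(-5 + 6))/3 = (1*1)/3 = (⅓)*1 = ⅓ ≈ 0.33333)
P(Q) = ⅓ - Q
P(G)³ = (⅓ - 1*(-5))³ = (⅓ + 5)³ = (16/3)³ = 4096/27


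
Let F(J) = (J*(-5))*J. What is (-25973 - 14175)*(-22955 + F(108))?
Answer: 3263028700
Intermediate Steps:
F(J) = -5*J**2 (F(J) = (-5*J)*J = -5*J**2)
(-25973 - 14175)*(-22955 + F(108)) = (-25973 - 14175)*(-22955 - 5*108**2) = -40148*(-22955 - 5*11664) = -40148*(-22955 - 58320) = -40148*(-81275) = 3263028700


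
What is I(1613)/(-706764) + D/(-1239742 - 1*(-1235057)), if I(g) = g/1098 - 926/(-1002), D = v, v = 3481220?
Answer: -90230777340467029/121431908903688 ≈ -743.06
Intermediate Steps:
D = 3481220
I(g) = 463/501 + g/1098 (I(g) = g*(1/1098) - 926*(-1/1002) = g/1098 + 463/501 = 463/501 + g/1098)
I(1613)/(-706764) + D/(-1239742 - 1*(-1235057)) = (463/501 + (1/1098)*1613)/(-706764) + 3481220/(-1239742 - 1*(-1235057)) = (463/501 + 1613/1098)*(-1/706764) + 3481220/(-1239742 + 1235057) = (438829/183366)*(-1/706764) + 3481220/(-4685) = -438829/129596487624 + 3481220*(-1/4685) = -438829/129596487624 - 696244/937 = -90230777340467029/121431908903688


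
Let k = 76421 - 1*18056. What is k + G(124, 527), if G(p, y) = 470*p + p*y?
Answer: 181993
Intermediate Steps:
k = 58365 (k = 76421 - 18056 = 58365)
k + G(124, 527) = 58365 + 124*(470 + 527) = 58365 + 124*997 = 58365 + 123628 = 181993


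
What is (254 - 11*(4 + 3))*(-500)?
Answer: -88500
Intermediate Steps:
(254 - 11*(4 + 3))*(-500) = (254 - 11*7)*(-500) = (254 - 77)*(-500) = 177*(-500) = -88500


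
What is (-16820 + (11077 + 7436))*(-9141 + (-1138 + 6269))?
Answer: -6788930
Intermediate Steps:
(-16820 + (11077 + 7436))*(-9141 + (-1138 + 6269)) = (-16820 + 18513)*(-9141 + 5131) = 1693*(-4010) = -6788930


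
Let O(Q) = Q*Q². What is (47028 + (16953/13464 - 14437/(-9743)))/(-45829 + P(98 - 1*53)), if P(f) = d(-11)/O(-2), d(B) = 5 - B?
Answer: -2056493643301/2004033071304 ≈ -1.0262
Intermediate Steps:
O(Q) = Q³
P(f) = -2 (P(f) = (5 - 1*(-11))/((-2)³) = (5 + 11)/(-8) = 16*(-⅛) = -2)
(47028 + (16953/13464 - 14437/(-9743)))/(-45829 + P(98 - 1*53)) = (47028 + (16953/13464 - 14437/(-9743)))/(-45829 - 2) = (47028 + (16953*(1/13464) - 14437*(-1/9743)))/(-45831) = (47028 + (5651/4488 + 14437/9743))*(-1/45831) = (47028 + 119850949/43726584)*(-1/45831) = (2056493643301/43726584)*(-1/45831) = -2056493643301/2004033071304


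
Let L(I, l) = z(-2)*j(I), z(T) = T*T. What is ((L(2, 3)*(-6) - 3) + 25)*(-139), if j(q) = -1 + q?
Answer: 278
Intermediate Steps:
z(T) = T²
L(I, l) = -4 + 4*I (L(I, l) = (-2)²*(-1 + I) = 4*(-1 + I) = -4 + 4*I)
((L(2, 3)*(-6) - 3) + 25)*(-139) = (((-4 + 4*2)*(-6) - 3) + 25)*(-139) = (((-4 + 8)*(-6) - 3) + 25)*(-139) = ((4*(-6) - 3) + 25)*(-139) = ((-24 - 3) + 25)*(-139) = (-27 + 25)*(-139) = -2*(-139) = 278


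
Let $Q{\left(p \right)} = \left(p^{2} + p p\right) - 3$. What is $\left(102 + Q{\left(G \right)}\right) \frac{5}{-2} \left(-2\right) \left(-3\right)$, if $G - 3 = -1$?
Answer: $-1605$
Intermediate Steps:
$G = 2$ ($G = 3 - 1 = 2$)
$Q{\left(p \right)} = -3 + 2 p^{2}$ ($Q{\left(p \right)} = \left(p^{2} + p^{2}\right) - 3 = 2 p^{2} - 3 = -3 + 2 p^{2}$)
$\left(102 + Q{\left(G \right)}\right) \frac{5}{-2} \left(-2\right) \left(-3\right) = \left(102 - \left(3 - 2 \cdot 2^{2}\right)\right) \frac{5}{-2} \left(-2\right) \left(-3\right) = \left(102 + \left(-3 + 2 \cdot 4\right)\right) 5 \left(- \frac{1}{2}\right) \left(-2\right) \left(-3\right) = \left(102 + \left(-3 + 8\right)\right) \left(- \frac{5}{2}\right) \left(-2\right) \left(-3\right) = \left(102 + 5\right) 5 \left(-3\right) = 107 \left(-15\right) = -1605$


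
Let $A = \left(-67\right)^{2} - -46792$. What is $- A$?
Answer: $-51281$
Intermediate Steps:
$A = 51281$ ($A = 4489 + 46792 = 51281$)
$- A = \left(-1\right) 51281 = -51281$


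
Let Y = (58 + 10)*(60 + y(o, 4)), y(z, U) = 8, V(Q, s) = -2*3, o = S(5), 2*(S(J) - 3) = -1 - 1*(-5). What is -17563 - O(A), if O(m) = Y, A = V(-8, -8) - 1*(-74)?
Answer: -22187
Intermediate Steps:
S(J) = 5 (S(J) = 3 + (-1 - 1*(-5))/2 = 3 + (-1 + 5)/2 = 3 + (½)*4 = 3 + 2 = 5)
o = 5
V(Q, s) = -6
A = 68 (A = -6 - 1*(-74) = -6 + 74 = 68)
Y = 4624 (Y = (58 + 10)*(60 + 8) = 68*68 = 4624)
O(m) = 4624
-17563 - O(A) = -17563 - 1*4624 = -17563 - 4624 = -22187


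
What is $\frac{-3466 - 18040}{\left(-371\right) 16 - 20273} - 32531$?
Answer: $- \frac{852583473}{26209} \approx -32530.0$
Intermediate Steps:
$\frac{-3466 - 18040}{\left(-371\right) 16 - 20273} - 32531 = - \frac{21506}{-5936 - 20273} - 32531 = - \frac{21506}{-26209} - 32531 = \left(-21506\right) \left(- \frac{1}{26209}\right) - 32531 = \frac{21506}{26209} - 32531 = - \frac{852583473}{26209}$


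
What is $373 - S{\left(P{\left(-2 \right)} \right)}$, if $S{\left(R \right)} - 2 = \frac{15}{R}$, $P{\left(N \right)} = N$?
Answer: $\frac{757}{2} \approx 378.5$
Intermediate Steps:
$S{\left(R \right)} = 2 + \frac{15}{R}$
$373 - S{\left(P{\left(-2 \right)} \right)} = 373 - \left(2 + \frac{15}{-2}\right) = 373 - \left(2 + 15 \left(- \frac{1}{2}\right)\right) = 373 - \left(2 - \frac{15}{2}\right) = 373 - - \frac{11}{2} = 373 + \frac{11}{2} = \frac{757}{2}$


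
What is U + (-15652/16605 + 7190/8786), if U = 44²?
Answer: 141213936779/72945765 ≈ 1935.9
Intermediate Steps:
U = 1936
U + (-15652/16605 + 7190/8786) = 1936 + (-15652/16605 + 7190/8786) = 1936 + (-15652*1/16605 + 7190*(1/8786)) = 1936 + (-15652/16605 + 3595/4393) = 1936 - 9064261/72945765 = 141213936779/72945765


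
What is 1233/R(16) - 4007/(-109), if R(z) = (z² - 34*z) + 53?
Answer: 807248/25615 ≈ 31.515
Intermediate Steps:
R(z) = 53 + z² - 34*z
1233/R(16) - 4007/(-109) = 1233/(53 + 16² - 34*16) - 4007/(-109) = 1233/(53 + 256 - 544) - 4007*(-1/109) = 1233/(-235) + 4007/109 = 1233*(-1/235) + 4007/109 = -1233/235 + 4007/109 = 807248/25615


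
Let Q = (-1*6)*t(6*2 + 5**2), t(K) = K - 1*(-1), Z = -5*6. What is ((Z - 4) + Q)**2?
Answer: 68644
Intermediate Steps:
Z = -30
t(K) = 1 + K (t(K) = K + 1 = 1 + K)
Q = -228 (Q = (-1*6)*(1 + (6*2 + 5**2)) = -6*(1 + (12 + 25)) = -6*(1 + 37) = -6*38 = -228)
((Z - 4) + Q)**2 = ((-30 - 4) - 228)**2 = (-34 - 228)**2 = (-262)**2 = 68644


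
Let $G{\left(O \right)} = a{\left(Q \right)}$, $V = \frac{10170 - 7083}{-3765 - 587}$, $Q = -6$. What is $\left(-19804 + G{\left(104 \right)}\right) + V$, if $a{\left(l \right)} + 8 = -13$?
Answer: $- \frac{86281487}{4352} \approx -19826.0$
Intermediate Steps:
$a{\left(l \right)} = -21$ ($a{\left(l \right)} = -8 - 13 = -21$)
$V = - \frac{3087}{4352}$ ($V = \frac{3087}{-4352} = 3087 \left(- \frac{1}{4352}\right) = - \frac{3087}{4352} \approx -0.70933$)
$G{\left(O \right)} = -21$
$\left(-19804 + G{\left(104 \right)}\right) + V = \left(-19804 - 21\right) - \frac{3087}{4352} = -19825 - \frac{3087}{4352} = - \frac{86281487}{4352}$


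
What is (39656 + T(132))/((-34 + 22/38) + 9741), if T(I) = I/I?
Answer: 753483/184444 ≈ 4.0852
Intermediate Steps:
T(I) = 1
(39656 + T(132))/((-34 + 22/38) + 9741) = (39656 + 1)/((-34 + 22/38) + 9741) = 39657/((-34 + 22*(1/38)) + 9741) = 39657/((-34 + 11/19) + 9741) = 39657/(-635/19 + 9741) = 39657/(184444/19) = 39657*(19/184444) = 753483/184444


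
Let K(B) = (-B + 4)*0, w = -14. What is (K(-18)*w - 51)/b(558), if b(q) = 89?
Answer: -51/89 ≈ -0.57303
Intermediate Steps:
K(B) = 0 (K(B) = (4 - B)*0 = 0)
(K(-18)*w - 51)/b(558) = (0*(-14) - 51)/89 = (0 - 51)*(1/89) = -51*1/89 = -51/89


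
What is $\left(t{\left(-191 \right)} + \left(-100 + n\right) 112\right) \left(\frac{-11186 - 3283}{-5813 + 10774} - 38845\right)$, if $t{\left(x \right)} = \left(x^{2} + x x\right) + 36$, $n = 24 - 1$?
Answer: $- \frac{12406447864236}{4961} \approx -2.5008 \cdot 10^{9}$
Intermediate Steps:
$n = 23$
$t{\left(x \right)} = 36 + 2 x^{2}$ ($t{\left(x \right)} = \left(x^{2} + x^{2}\right) + 36 = 2 x^{2} + 36 = 36 + 2 x^{2}$)
$\left(t{\left(-191 \right)} + \left(-100 + n\right) 112\right) \left(\frac{-11186 - 3283}{-5813 + 10774} - 38845\right) = \left(\left(36 + 2 \left(-191\right)^{2}\right) + \left(-100 + 23\right) 112\right) \left(\frac{-11186 - 3283}{-5813 + 10774} - 38845\right) = \left(\left(36 + 2 \cdot 36481\right) - 8624\right) \left(- \frac{14469}{4961} - 38845\right) = \left(\left(36 + 72962\right) - 8624\right) \left(\left(-14469\right) \frac{1}{4961} - 38845\right) = \left(72998 - 8624\right) \left(- \frac{14469}{4961} - 38845\right) = 64374 \left(- \frac{192724514}{4961}\right) = - \frac{12406447864236}{4961}$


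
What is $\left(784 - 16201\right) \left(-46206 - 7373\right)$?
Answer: $826027443$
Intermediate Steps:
$\left(784 - 16201\right) \left(-46206 - 7373\right) = \left(-15417\right) \left(-53579\right) = 826027443$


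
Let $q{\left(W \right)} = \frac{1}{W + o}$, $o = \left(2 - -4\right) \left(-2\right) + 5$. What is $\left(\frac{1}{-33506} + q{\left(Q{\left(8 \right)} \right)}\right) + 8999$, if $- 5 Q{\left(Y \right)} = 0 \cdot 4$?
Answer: $\frac{2110609945}{234542} \approx 8998.9$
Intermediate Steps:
$o = -7$ ($o = \left(2 + 4\right) \left(-2\right) + 5 = 6 \left(-2\right) + 5 = -12 + 5 = -7$)
$Q{\left(Y \right)} = 0$ ($Q{\left(Y \right)} = - \frac{0 \cdot 4}{5} = \left(- \frac{1}{5}\right) 0 = 0$)
$q{\left(W \right)} = \frac{1}{-7 + W}$ ($q{\left(W \right)} = \frac{1}{W - 7} = \frac{1}{-7 + W}$)
$\left(\frac{1}{-33506} + q{\left(Q{\left(8 \right)} \right)}\right) + 8999 = \left(\frac{1}{-33506} + \frac{1}{-7 + 0}\right) + 8999 = \left(- \frac{1}{33506} + \frac{1}{-7}\right) + 8999 = \left(- \frac{1}{33506} - \frac{1}{7}\right) + 8999 = - \frac{33513}{234542} + 8999 = \frac{2110609945}{234542}$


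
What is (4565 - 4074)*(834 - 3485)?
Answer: -1301641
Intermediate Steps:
(4565 - 4074)*(834 - 3485) = 491*(-2651) = -1301641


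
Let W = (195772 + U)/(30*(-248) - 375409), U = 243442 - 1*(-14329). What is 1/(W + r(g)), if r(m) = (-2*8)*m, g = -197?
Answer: 382849/1206286505 ≈ 0.00031738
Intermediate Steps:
U = 257771 (U = 243442 + 14329 = 257771)
W = -453543/382849 (W = (195772 + 257771)/(30*(-248) - 375409) = 453543/(-7440 - 375409) = 453543/(-382849) = 453543*(-1/382849) = -453543/382849 ≈ -1.1847)
r(m) = -16*m
1/(W + r(g)) = 1/(-453543/382849 - 16*(-197)) = 1/(-453543/382849 + 3152) = 1/(1206286505/382849) = 382849/1206286505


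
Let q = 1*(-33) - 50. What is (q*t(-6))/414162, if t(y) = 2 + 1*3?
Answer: -415/414162 ≈ -0.0010020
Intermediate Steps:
q = -83 (q = -33 - 50 = -83)
t(y) = 5 (t(y) = 2 + 3 = 5)
(q*t(-6))/414162 = -83*5/414162 = -415*1/414162 = -415/414162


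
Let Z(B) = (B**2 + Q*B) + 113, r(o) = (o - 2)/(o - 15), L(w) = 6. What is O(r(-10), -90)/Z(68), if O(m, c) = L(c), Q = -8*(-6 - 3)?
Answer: 2/3211 ≈ 0.00062286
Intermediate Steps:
Q = 72 (Q = -8*(-9) = 72)
r(o) = (-2 + o)/(-15 + o)
O(m, c) = 6
Z(B) = 113 + B**2 + 72*B (Z(B) = (B**2 + 72*B) + 113 = 113 + B**2 + 72*B)
O(r(-10), -90)/Z(68) = 6/(113 + 68**2 + 72*68) = 6/(113 + 4624 + 4896) = 6/9633 = 6*(1/9633) = 2/3211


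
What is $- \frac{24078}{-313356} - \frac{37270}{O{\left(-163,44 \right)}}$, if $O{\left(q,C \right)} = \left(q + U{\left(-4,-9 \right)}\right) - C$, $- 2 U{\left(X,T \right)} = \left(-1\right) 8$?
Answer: $\frac{1947277659}{10601878} \approx 183.67$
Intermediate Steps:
$U{\left(X,T \right)} = 4$ ($U{\left(X,T \right)} = - \frac{\left(-1\right) 8}{2} = \left(- \frac{1}{2}\right) \left(-8\right) = 4$)
$O{\left(q,C \right)} = 4 + q - C$ ($O{\left(q,C \right)} = \left(q + 4\right) - C = \left(4 + q\right) - C = 4 + q - C$)
$- \frac{24078}{-313356} - \frac{37270}{O{\left(-163,44 \right)}} = - \frac{24078}{-313356} - \frac{37270}{4 - 163 - 44} = \left(-24078\right) \left(- \frac{1}{313356}\right) - \frac{37270}{4 - 163 - 44} = \frac{4013}{52226} - \frac{37270}{-203} = \frac{4013}{52226} - - \frac{37270}{203} = \frac{4013}{52226} + \frac{37270}{203} = \frac{1947277659}{10601878}$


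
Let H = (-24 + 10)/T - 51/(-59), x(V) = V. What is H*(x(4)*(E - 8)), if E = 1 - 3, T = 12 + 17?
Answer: -26120/1711 ≈ -15.266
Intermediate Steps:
T = 29
E = -2
H = 653/1711 (H = (-24 + 10)/29 - 51/(-59) = -14*1/29 - 51*(-1/59) = -14/29 + 51/59 = 653/1711 ≈ 0.38165)
H*(x(4)*(E - 8)) = 653*(4*(-2 - 8))/1711 = 653*(4*(-10))/1711 = (653/1711)*(-40) = -26120/1711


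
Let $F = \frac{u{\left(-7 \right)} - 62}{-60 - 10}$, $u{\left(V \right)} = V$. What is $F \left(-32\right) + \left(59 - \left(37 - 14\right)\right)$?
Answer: $\frac{156}{35} \approx 4.4571$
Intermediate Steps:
$F = \frac{69}{70}$ ($F = \frac{-7 - 62}{-60 - 10} = - \frac{69}{-70} = \left(-69\right) \left(- \frac{1}{70}\right) = \frac{69}{70} \approx 0.98571$)
$F \left(-32\right) + \left(59 - \left(37 - 14\right)\right) = \frac{69}{70} \left(-32\right) + \left(59 - \left(37 - 14\right)\right) = - \frac{1104}{35} + \left(59 - 23\right) = - \frac{1104}{35} + 36 = \frac{156}{35}$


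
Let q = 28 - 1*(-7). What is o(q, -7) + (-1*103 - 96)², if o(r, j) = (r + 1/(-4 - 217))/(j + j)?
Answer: 61258880/1547 ≈ 39599.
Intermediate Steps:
q = 35 (q = 28 + 7 = 35)
o(r, j) = (-1/221 + r)/(2*j) (o(r, j) = (r + 1/(-221))/((2*j)) = (r - 1/221)*(1/(2*j)) = (-1/221 + r)*(1/(2*j)) = (-1/221 + r)/(2*j))
o(q, -7) + (-1*103 - 96)² = (1/442)*(-1 + 221*35)/(-7) + (-1*103 - 96)² = (1/442)*(-⅐)*(-1 + 7735) + (-103 - 96)² = (1/442)*(-⅐)*7734 + (-199)² = -3867/1547 + 39601 = 61258880/1547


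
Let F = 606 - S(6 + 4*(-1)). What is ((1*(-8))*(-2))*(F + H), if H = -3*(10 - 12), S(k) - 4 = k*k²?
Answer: 9600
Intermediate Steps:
S(k) = 4 + k³ (S(k) = 4 + k*k² = 4 + k³)
F = 594 (F = 606 - (4 + (6 + 4*(-1))³) = 606 - (4 + (6 - 4)³) = 606 - (4 + 2³) = 606 - (4 + 8) = 606 - 1*12 = 606 - 12 = 594)
H = 6 (H = -3*(-2) = 6)
((1*(-8))*(-2))*(F + H) = ((1*(-8))*(-2))*(594 + 6) = -8*(-2)*600 = 16*600 = 9600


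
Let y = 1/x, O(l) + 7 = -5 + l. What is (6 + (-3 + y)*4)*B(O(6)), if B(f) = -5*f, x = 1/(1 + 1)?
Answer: 60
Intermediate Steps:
x = ½ (x = 1/2 = ½ ≈ 0.50000)
O(l) = -12 + l (O(l) = -7 + (-5 + l) = -12 + l)
y = 2 (y = 1/(½) = 2)
(6 + (-3 + y)*4)*B(O(6)) = (6 + (-3 + 2)*4)*(-5*(-12 + 6)) = (6 - 1*4)*(-5*(-6)) = (6 - 4)*30 = 2*30 = 60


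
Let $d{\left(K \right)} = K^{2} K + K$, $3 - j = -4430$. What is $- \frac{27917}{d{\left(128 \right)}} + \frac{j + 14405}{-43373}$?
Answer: $- \frac{40719404681}{90965325440} \approx -0.44764$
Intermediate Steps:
$j = 4433$ ($j = 3 - -4430 = 3 + 4430 = 4433$)
$d{\left(K \right)} = K + K^{3}$ ($d{\left(K \right)} = K^{3} + K = K + K^{3}$)
$- \frac{27917}{d{\left(128 \right)}} + \frac{j + 14405}{-43373} = - \frac{27917}{128 + 128^{3}} + \frac{4433 + 14405}{-43373} = - \frac{27917}{128 + 2097152} + 18838 \left(- \frac{1}{43373}\right) = - \frac{27917}{2097280} - \frac{18838}{43373} = - \frac{40719404681}{90965325440}$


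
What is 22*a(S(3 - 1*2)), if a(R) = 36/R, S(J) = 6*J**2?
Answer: 132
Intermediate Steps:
22*a(S(3 - 1*2)) = 22*(36/((6*(3 - 1*2)**2))) = 22*(36/((6*(3 - 2)**2))) = 22*(36/((6*1**2))) = 22*(36/((6*1))) = 22*(36/6) = 22*(36*(1/6)) = 22*6 = 132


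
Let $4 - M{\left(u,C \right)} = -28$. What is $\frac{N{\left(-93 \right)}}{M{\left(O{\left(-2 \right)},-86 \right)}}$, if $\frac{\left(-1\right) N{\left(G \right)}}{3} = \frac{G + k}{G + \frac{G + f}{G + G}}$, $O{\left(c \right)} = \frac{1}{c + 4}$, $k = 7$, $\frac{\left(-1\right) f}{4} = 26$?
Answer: $- \frac{11997}{136808} \approx -0.087692$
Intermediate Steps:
$f = -104$ ($f = \left(-4\right) 26 = -104$)
$O{\left(c \right)} = \frac{1}{4 + c}$
$M{\left(u,C \right)} = 32$ ($M{\left(u,C \right)} = 4 - -28 = 4 + 28 = 32$)
$N{\left(G \right)} = - \frac{3 \left(7 + G\right)}{G + \frac{-104 + G}{2 G}}$ ($N{\left(G \right)} = - 3 \frac{G + 7}{G + \frac{G - 104}{G + G}} = - 3 \frac{7 + G}{G + \frac{-104 + G}{2 G}} = - \frac{3 \left(7 + G\right)}{G + \frac{-104 + G}{2 G}}$)
$\frac{N{\left(-93 \right)}}{M{\left(O{\left(-2 \right)},-86 \right)}} = \frac{\left(-6\right) \left(-93\right) \frac{1}{-104 - 93 + 2 \left(-93\right)^{2}} \left(7 - 93\right)}{32} = \left(-6\right) \left(-93\right) \frac{1}{-104 - 93 + 2 \cdot 8649} \left(-86\right) \frac{1}{32} = \left(-6\right) \left(-93\right) \frac{1}{-104 - 93 + 17298} \left(-86\right) \frac{1}{32} = \left(-6\right) \left(-93\right) \frac{1}{17101} \left(-86\right) \frac{1}{32} = \left(- \frac{47988}{17101}\right) \frac{1}{32} = - \frac{11997}{136808}$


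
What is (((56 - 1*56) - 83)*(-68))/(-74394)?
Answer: -2822/37197 ≈ -0.075866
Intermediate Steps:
(((56 - 1*56) - 83)*(-68))/(-74394) = (((56 - 56) - 83)*(-68))*(-1/74394) = ((0 - 83)*(-68))*(-1/74394) = -83*(-68)*(-1/74394) = 5644*(-1/74394) = -2822/37197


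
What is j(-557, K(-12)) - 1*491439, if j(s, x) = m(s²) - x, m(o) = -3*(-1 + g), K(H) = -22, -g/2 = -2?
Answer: -491426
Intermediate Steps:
g = 4 (g = -2*(-2) = 4)
m(o) = -9 (m(o) = -3*(-1 + 4) = -3*3 = -9)
j(s, x) = -9 - x
j(-557, K(-12)) - 1*491439 = (-9 - 1*(-22)) - 1*491439 = (-9 + 22) - 491439 = 13 - 491439 = -491426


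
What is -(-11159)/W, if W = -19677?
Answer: -11159/19677 ≈ -0.56711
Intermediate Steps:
-(-11159)/W = -(-11159)/(-19677) = -(-11159)*(-1)/19677 = -1*11159/19677 = -11159/19677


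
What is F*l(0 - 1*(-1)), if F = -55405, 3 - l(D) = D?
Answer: -110810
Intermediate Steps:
l(D) = 3 - D
F*l(0 - 1*(-1)) = -55405*(3 - (0 - 1*(-1))) = -55405*(3 - (0 + 1)) = -55405*(3 - 1*1) = -55405*(3 - 1) = -55405*2 = -110810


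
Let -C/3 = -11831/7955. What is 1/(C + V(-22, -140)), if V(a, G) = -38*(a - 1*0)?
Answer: 7955/6685873 ≈ 0.0011898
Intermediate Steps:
V(a, G) = -38*a (V(a, G) = -38*(a + 0) = -38*a)
C = 35493/7955 (C = -(-35493)/7955 = -3*(-11831/7955) = 35493/7955 ≈ 4.4617)
1/(C + V(-22, -140)) = 1/(35493/7955 - 38*(-22)) = 1/(35493/7955 + 836) = 1/(6685873/7955) = 7955/6685873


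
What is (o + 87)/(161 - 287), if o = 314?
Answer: -401/126 ≈ -3.1825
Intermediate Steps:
(o + 87)/(161 - 287) = (314 + 87)/(161 - 287) = 401/(-126) = 401*(-1/126) = -401/126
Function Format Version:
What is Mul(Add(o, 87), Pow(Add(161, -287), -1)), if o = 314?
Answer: Rational(-401, 126) ≈ -3.1825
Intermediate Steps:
Mul(Add(o, 87), Pow(Add(161, -287), -1)) = Mul(Add(314, 87), Pow(Add(161, -287), -1)) = Mul(401, Pow(-126, -1)) = Mul(401, Rational(-1, 126)) = Rational(-401, 126)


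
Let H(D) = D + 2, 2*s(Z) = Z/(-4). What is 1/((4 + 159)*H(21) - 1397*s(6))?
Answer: 4/19187 ≈ 0.00020847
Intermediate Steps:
s(Z) = -Z/8 (s(Z) = (Z/(-4))/2 = (Z*(-¼))/2 = (-Z/4)/2 = -Z/8)
H(D) = 2 + D
1/((4 + 159)*H(21) - 1397*s(6)) = 1/((4 + 159)*(2 + 21) - (-1397)*6/8) = 1/(163*23 - 1397*(-¾)) = 1/(3749 + 4191/4) = 1/(19187/4) = 4/19187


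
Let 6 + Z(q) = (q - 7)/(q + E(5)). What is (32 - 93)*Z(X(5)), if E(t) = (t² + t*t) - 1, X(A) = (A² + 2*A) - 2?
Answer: 14213/41 ≈ 346.66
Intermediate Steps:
X(A) = -2 + A² + 2*A
E(t) = -1 + 2*t² (E(t) = (t² + t²) - 1 = 2*t² - 1 = -1 + 2*t²)
Z(q) = -6 + (-7 + q)/(49 + q) (Z(q) = -6 + (q - 7)/(q + (-1 + 2*5²)) = -6 + (-7 + q)/(q + (-1 + 2*25)) = -6 + (-7 + q)/(q + (-1 + 50)) = -6 + (-7 + q)/(q + 49) = -6 + (-7 + q)/(49 + q))
(32 - 93)*Z(X(5)) = (32 - 93)*((-301 - 5*(-2 + 5² + 2*5))/(49 + (-2 + 5² + 2*5))) = -61*(-301 - 5*(-2 + 25 + 10))/(49 + (-2 + 25 + 10)) = -61*(-301 - 5*33)/(49 + 33) = -61*(-301 - 165)/82 = -61*(-466)/82 = -61*(-233/41) = 14213/41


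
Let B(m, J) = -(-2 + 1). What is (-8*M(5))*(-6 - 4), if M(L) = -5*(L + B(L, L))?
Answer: -2400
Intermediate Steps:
B(m, J) = 1 (B(m, J) = -1*(-1) = 1)
M(L) = -5 - 5*L (M(L) = -5*(L + 1) = -5*(1 + L) = -5 - 5*L)
(-8*M(5))*(-6 - 4) = (-8*(-5 - 5*5))*(-6 - 4) = -8*(-5 - 25)*(-10) = -8*(-30)*(-10) = 240*(-10) = -2400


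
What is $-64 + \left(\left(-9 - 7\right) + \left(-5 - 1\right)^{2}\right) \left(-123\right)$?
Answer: $-2524$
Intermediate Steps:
$-64 + \left(\left(-9 - 7\right) + \left(-5 - 1\right)^{2}\right) \left(-123\right) = -64 + \left(-16 + \left(-6\right)^{2}\right) \left(-123\right) = -64 + \left(-16 + 36\right) \left(-123\right) = -64 + 20 \left(-123\right) = -64 - 2460 = -2524$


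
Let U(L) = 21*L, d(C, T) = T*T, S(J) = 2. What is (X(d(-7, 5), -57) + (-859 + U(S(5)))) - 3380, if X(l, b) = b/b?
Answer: -4196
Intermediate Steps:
d(C, T) = T**2
X(l, b) = 1
(X(d(-7, 5), -57) + (-859 + U(S(5)))) - 3380 = (1 + (-859 + 21*2)) - 3380 = (1 + (-859 + 42)) - 3380 = (1 - 817) - 3380 = -816 - 3380 = -4196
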